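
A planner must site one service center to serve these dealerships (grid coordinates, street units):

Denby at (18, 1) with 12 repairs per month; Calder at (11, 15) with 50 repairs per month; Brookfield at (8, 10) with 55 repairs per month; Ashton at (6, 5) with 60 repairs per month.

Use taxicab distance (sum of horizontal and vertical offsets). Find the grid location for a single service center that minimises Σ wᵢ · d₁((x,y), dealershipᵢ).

Manhattan distance separates: Σwᵢ(|x−xᵢ|+|y−yᵢ|) = Σwᵢ|x−xᵢ| + Σwᵢ|y−yᵢ|, so x and y are optimised independently as 1-D weighted medians.
Total weight W = 177; half = 88.5.
x-coordinate, sorted with cumulative weight:
  x=6 (Ashton, w=60) cum 60
  x=8 (Brookfield, w=55) cum 115  ← median
  x=11 (Calder, w=50) cum 165
  x=18 (Denby, w=12) cum 177
⇒ x* = 8
y-coordinate, sorted with cumulative weight:
  y=1 (Denby, w=12) cum 12
  y=5 (Ashton, w=60) cum 72
  y=10 (Brookfield, w=55) cum 127  ← median
  y=15 (Calder, w=50) cum 177
⇒ y* = 10

(8, 10)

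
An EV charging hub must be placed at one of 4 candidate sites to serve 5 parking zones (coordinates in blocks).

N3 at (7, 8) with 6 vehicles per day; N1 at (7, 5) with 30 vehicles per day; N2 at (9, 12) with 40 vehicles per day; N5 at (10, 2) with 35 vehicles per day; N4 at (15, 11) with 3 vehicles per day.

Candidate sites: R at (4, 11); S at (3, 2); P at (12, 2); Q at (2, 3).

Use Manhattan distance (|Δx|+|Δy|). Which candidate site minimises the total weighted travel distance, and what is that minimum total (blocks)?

P, total 932 blocks

Total weighted distance at each candidate:
  R (4, 11): total = 1104
  S (3, 2): total = 1218
  P (12, 2): total = 932
  Q (2, 3): total = 1288
Minimum is at P with total 932 blocks.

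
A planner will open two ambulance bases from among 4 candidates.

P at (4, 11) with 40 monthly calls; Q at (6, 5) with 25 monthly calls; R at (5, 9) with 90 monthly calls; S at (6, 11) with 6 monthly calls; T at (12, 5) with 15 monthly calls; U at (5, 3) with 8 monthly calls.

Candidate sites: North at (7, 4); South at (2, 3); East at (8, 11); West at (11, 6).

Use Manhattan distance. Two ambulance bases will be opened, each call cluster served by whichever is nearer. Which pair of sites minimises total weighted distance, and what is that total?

Evaluate every pair (each demand assigned to the nearer of the two):
  {North, East}: total = 786
  {East, West}: total = 874
  {South, East}: total = 946
  {North, West}: total = 1182
  {North, South}: total = 1242
  {South, West}: total = 1474
Best pair: {North, East} with total 786.

{North, East}, total 786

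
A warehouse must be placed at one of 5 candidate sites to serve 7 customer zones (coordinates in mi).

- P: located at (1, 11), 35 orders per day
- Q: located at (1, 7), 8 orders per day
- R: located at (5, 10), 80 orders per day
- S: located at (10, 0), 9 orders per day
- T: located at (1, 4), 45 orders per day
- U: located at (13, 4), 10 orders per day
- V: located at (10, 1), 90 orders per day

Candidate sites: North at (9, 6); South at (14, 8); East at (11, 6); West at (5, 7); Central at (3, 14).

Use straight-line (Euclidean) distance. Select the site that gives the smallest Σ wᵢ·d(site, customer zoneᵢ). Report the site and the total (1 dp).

Total weighted distance at each candidate:
  North (9, 6): total = 1776.7
  South (14, 8): total = 2768.2
  East (11, 6): total = 2049.5
  West (5, 7): total = 1560.8
  Central (3, 14): total = 2612.2
Minimum is at West with total 1560.8 mi.

West, total 1560.8 mi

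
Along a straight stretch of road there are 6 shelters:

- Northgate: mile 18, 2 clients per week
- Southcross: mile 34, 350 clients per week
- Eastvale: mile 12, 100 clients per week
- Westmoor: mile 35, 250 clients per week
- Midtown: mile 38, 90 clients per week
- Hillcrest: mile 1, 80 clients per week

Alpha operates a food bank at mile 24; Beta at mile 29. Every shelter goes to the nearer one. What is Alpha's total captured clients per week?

182

The indifferent point is the midpoint (24+29)/2 = 26.5; shelters left of it (closer to Alpha at 24) go to Alpha, those right go to Beta.
  Hillcrest at 1 (w=80) → Alpha
  Eastvale at 12 (w=100) → Alpha
  Northgate at 18 (w=2) → Alpha
  Southcross at 34 (w=350) → Beta
  Westmoor at 35 (w=250) → Beta
  Midtown at 38 (w=90) → Beta
Alpha captures 182; Beta captures 690.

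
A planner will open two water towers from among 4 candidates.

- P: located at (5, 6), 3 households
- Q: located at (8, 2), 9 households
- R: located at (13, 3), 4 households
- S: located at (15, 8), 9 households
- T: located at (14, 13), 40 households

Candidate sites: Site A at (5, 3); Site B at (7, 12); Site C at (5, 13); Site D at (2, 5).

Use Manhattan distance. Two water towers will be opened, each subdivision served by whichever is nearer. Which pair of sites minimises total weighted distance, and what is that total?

Evaluate every pair (each demand assigned to the nearer of the two):
  {Site A, Site B}: total = 505
  {Site A, Site C}: total = 572
  {Site B, Site D}: total = 573
  {Site B, Site C}: total = 608
  {Site C, Site D}: total = 640
  {Site A, Site D}: total = 972
Best pair: {Site A, Site B} with total 505.

{Site A, Site B}, total 505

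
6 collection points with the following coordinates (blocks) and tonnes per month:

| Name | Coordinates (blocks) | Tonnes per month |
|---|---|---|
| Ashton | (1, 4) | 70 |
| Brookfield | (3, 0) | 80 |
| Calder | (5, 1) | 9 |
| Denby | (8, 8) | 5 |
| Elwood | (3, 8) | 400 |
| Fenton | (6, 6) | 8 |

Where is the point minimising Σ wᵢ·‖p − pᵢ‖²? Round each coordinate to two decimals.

(2.87, 6.25)

The minimiser of Σwᵢ‖p−pᵢ‖² is the weighted centroid p* = (Σwᵢpᵢ)/(Σwᵢ).
Σwᵢ = 572.
Σwᵢxᵢ = 70·1 + 80·3 + 9·5 + 5·8 + 400·3 + 8·6 = 1643.
Σwᵢyᵢ = 70·4 + 80·0 + 9·1 + 5·8 + 400·8 + 8·6 = 3577.
x* = 1643/572 = 2.87, y* = 3577/572 = 6.25.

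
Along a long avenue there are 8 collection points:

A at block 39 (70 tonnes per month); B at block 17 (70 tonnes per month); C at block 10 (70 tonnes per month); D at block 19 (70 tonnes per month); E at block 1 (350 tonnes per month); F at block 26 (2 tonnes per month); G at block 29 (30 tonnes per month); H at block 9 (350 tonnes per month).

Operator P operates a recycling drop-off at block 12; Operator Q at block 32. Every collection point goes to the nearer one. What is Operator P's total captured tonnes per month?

The indifferent point is the midpoint (12+32)/2 = 22; collection points left of it (closer to Operator P at 12) go to Operator P, those right go to Operator Q.
  E at 1 (w=350) → Operator P
  H at 9 (w=350) → Operator P
  C at 10 (w=70) → Operator P
  B at 17 (w=70) → Operator P
  D at 19 (w=70) → Operator P
  F at 26 (w=2) → Operator Q
  G at 29 (w=30) → Operator Q
  A at 39 (w=70) → Operator Q
Operator P captures 910; Operator Q captures 102.

910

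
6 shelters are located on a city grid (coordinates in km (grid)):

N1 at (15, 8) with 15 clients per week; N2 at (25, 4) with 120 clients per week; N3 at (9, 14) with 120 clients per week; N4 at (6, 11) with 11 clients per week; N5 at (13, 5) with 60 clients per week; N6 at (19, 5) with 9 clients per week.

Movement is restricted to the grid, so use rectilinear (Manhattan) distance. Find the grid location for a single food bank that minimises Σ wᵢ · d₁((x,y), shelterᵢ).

(13, 5)

Manhattan distance separates: Σwᵢ(|x−xᵢ|+|y−yᵢ|) = Σwᵢ|x−xᵢ| + Σwᵢ|y−yᵢ|, so x and y are optimised independently as 1-D weighted medians.
Total weight W = 335; half = 167.5.
x-coordinate, sorted with cumulative weight:
  x=6 (N4, w=11) cum 11
  x=9 (N3, w=120) cum 131
  x=13 (N5, w=60) cum 191  ← median
  x=15 (N1, w=15) cum 206
  x=19 (N6, w=9) cum 215
  x=25 (N2, w=120) cum 335
⇒ x* = 13
y-coordinate, sorted with cumulative weight:
  y=4 (N2, w=120) cum 120
  y=5 (N5, w=60) cum 180  ← median
  y=5 (N6, w=9) cum 189
  y=8 (N1, w=15) cum 204
  y=11 (N4, w=11) cum 215
  y=14 (N3, w=120) cum 335
⇒ y* = 5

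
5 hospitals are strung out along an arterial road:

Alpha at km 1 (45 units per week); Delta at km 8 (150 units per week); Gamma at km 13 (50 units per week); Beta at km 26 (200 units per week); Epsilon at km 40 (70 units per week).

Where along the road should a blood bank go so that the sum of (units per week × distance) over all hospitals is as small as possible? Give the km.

For a sum of weighted absolute distances on a line, the optimum is the weighted median (not the mean). Total weight W = 515; half-weight = 257.5.
Sort by position and accumulate weight:
  km 1 (Alpha, w=45) → cum 45
  km 8 (Delta, w=150) → cum 195
  km 13 (Gamma, w=50) → cum 245
  km 26 (Beta, w=200) → cum 445  ≥ 257.5 → median here
  km 40 (Epsilon, w=70) → cum 515
Optimal location: km 26.

x = 26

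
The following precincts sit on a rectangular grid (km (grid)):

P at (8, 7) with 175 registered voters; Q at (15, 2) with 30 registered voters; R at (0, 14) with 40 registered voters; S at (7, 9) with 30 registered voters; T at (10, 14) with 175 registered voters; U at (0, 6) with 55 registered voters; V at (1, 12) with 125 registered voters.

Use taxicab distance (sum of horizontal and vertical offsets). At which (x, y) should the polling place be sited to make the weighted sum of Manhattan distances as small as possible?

Manhattan distance separates: Σwᵢ(|x−xᵢ|+|y−yᵢ|) = Σwᵢ|x−xᵢ| + Σwᵢ|y−yᵢ|, so x and y are optimised independently as 1-D weighted medians.
Total weight W = 630; half = 315.
x-coordinate, sorted with cumulative weight:
  x=0 (R, w=40) cum 40
  x=0 (U, w=55) cum 95
  x=1 (V, w=125) cum 220
  x=7 (S, w=30) cum 250
  x=8 (P, w=175) cum 425  ← median
  x=10 (T, w=175) cum 600
  x=15 (Q, w=30) cum 630
⇒ x* = 8
y-coordinate, sorted with cumulative weight:
  y=2 (Q, w=30) cum 30
  y=6 (U, w=55) cum 85
  y=7 (P, w=175) cum 260
  y=9 (S, w=30) cum 290
  y=12 (V, w=125) cum 415  ← median
  y=14 (R, w=40) cum 455
  y=14 (T, w=175) cum 630
⇒ y* = 12

(8, 12)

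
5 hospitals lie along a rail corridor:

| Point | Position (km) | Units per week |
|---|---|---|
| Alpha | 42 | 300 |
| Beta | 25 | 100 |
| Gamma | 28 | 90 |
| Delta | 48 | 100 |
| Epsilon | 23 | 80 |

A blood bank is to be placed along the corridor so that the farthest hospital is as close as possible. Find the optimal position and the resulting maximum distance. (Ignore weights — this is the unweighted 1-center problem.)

The 1-center on a line is the midpoint of the two extreme points: leftmost at 23, rightmost at 48.
Optimal location = (23 + 48)/2 = 35.5; maximum distance = (48 − 23)/2 = 12.5.

location 35.5, max distance 12.5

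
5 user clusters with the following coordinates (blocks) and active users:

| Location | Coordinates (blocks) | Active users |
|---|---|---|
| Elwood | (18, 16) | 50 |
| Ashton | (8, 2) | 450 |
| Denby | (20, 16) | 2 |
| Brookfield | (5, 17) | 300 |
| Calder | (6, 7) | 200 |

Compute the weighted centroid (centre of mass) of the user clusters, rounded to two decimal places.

The minimiser of Σwᵢ‖p−pᵢ‖² is the weighted centroid p* = (Σwᵢpᵢ)/(Σwᵢ).
Σwᵢ = 1002.
Σwᵢxᵢ = 50·18 + 450·8 + 2·20 + 300·5 + 200·6 = 7240.
Σwᵢyᵢ = 50·16 + 450·2 + 2·16 + 300·17 + 200·7 = 8232.
x* = 7240/1002 = 7.23, y* = 8232/1002 = 8.22.

(7.23, 8.22)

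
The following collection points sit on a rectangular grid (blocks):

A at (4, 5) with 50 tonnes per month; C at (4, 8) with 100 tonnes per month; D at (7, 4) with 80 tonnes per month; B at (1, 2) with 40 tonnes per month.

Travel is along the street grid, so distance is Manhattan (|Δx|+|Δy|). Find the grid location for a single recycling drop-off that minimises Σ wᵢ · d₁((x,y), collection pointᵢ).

(4, 5)

Manhattan distance separates: Σwᵢ(|x−xᵢ|+|y−yᵢ|) = Σwᵢ|x−xᵢ| + Σwᵢ|y−yᵢ|, so x and y are optimised independently as 1-D weighted medians.
Total weight W = 270; half = 135.
x-coordinate, sorted with cumulative weight:
  x=1 (B, w=40) cum 40
  x=4 (A, w=50) cum 90
  x=4 (C, w=100) cum 190  ← median
  x=7 (D, w=80) cum 270
⇒ x* = 4
y-coordinate, sorted with cumulative weight:
  y=2 (B, w=40) cum 40
  y=4 (D, w=80) cum 120
  y=5 (A, w=50) cum 170  ← median
  y=8 (C, w=100) cum 270
⇒ y* = 5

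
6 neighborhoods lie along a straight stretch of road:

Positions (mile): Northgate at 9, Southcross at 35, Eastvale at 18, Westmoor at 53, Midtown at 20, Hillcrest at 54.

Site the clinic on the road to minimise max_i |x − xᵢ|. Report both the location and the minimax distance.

location 31.5, max distance 22.5

The 1-center on a line is the midpoint of the two extreme points: leftmost at 9, rightmost at 54.
Optimal location = (9 + 54)/2 = 31.5; maximum distance = (54 − 9)/2 = 22.5.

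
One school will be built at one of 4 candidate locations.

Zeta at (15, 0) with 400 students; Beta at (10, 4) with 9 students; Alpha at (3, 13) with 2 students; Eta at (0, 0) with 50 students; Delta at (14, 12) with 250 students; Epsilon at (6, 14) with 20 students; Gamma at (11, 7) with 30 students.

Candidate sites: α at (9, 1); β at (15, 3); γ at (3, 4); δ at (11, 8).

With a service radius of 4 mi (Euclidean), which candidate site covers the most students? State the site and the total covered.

β, covering 400

Coverage radius r = 4 mi; a point is covered iff (Δx)²+(Δy)² ≤ 4² = 16.
  α (9, 1): covers {Beta} → 9
  β (15, 3): covers {Zeta} → 400
  γ (3, 4): covers {none} → 0
  δ (11, 8): covers {Gamma} → 30
Maximum coverage at β: 400 students.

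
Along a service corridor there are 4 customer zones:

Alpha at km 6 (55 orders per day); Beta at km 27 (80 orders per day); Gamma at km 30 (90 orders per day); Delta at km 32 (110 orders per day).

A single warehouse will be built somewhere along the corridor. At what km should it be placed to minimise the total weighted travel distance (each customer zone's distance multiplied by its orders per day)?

For a sum of weighted absolute distances on a line, the optimum is the weighted median (not the mean). Total weight W = 335; half-weight = 167.5.
Sort by position and accumulate weight:
  km 6 (Alpha, w=55) → cum 55
  km 27 (Beta, w=80) → cum 135
  km 30 (Gamma, w=90) → cum 225  ≥ 167.5 → median here
  km 32 (Delta, w=110) → cum 335
Optimal location: km 30.

x = 30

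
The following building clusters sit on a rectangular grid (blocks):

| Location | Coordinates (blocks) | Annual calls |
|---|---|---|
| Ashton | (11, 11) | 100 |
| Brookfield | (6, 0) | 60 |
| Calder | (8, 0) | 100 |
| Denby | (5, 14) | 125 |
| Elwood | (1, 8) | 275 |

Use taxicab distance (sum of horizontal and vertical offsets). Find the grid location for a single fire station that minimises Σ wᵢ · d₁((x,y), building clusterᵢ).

Manhattan distance separates: Σwᵢ(|x−xᵢ|+|y−yᵢ|) = Σwᵢ|x−xᵢ| + Σwᵢ|y−yᵢ|, so x and y are optimised independently as 1-D weighted medians.
Total weight W = 660; half = 330.
x-coordinate, sorted with cumulative weight:
  x=1 (Elwood, w=275) cum 275
  x=5 (Denby, w=125) cum 400  ← median
  x=6 (Brookfield, w=60) cum 460
  x=8 (Calder, w=100) cum 560
  x=11 (Ashton, w=100) cum 660
⇒ x* = 5
y-coordinate, sorted with cumulative weight:
  y=0 (Brookfield, w=60) cum 60
  y=0 (Calder, w=100) cum 160
  y=8 (Elwood, w=275) cum 435  ← median
  y=11 (Ashton, w=100) cum 535
  y=14 (Denby, w=125) cum 660
⇒ y* = 8

(5, 8)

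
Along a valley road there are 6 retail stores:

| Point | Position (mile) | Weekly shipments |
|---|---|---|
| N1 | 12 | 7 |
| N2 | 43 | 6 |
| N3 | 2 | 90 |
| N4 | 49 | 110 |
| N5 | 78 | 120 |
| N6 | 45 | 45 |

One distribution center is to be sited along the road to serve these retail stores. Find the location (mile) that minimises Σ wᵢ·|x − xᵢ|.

For a sum of weighted absolute distances on a line, the optimum is the weighted median (not the mean). Total weight W = 378; half-weight = 189.
Sort by position and accumulate weight:
  mile 2 (N3, w=90) → cum 90
  mile 12 (N1, w=7) → cum 97
  mile 43 (N2, w=6) → cum 103
  mile 45 (N6, w=45) → cum 148
  mile 49 (N4, w=110) → cum 258  ≥ 189 → median here
  mile 78 (N5, w=120) → cum 378
Optimal location: mile 49.

x = 49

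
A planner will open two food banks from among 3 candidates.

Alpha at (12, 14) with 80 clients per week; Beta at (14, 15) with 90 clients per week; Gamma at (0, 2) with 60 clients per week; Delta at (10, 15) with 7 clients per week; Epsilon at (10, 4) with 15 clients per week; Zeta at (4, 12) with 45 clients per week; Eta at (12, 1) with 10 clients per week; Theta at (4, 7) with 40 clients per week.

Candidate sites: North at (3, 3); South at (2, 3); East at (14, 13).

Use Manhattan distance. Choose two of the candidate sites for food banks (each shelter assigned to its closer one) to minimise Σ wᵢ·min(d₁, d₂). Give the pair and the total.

{North, East}, total 1582

Evaluate every pair (each demand assigned to the nearer of the two):
  {North, East}: total = 1582
  {South, East}: total = 1632
  {North, South}: total = 4863
Best pair: {North, East} with total 1582.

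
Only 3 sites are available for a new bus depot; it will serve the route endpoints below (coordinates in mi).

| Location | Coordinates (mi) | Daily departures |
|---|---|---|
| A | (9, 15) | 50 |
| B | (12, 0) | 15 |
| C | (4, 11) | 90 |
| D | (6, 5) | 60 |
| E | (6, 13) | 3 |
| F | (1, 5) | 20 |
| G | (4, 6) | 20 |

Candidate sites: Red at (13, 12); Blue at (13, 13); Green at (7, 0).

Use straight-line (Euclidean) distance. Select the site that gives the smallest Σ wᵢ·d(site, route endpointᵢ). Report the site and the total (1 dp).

Total weighted distance at each candidate:
  Red (13, 12): total = 2355.0
  Blue (13, 13): total = 2424.2
  Green (7, 0): total = 2493.2
Minimum is at Red with total 2355.0 mi.

Red, total 2355.0 mi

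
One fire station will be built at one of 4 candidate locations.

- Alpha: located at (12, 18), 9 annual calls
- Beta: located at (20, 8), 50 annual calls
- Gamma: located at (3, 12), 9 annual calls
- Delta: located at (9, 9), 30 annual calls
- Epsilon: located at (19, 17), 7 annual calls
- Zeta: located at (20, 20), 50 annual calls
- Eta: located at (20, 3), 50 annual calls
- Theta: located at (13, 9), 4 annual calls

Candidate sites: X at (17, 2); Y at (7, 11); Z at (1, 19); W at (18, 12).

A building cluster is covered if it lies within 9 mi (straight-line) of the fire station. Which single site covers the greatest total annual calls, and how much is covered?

Coverage radius r = 9 mi; a point is covered iff (Δx)²+(Δy)² ≤ 9² = 81.
  X (17, 2): covers {Beta, Eta, Theta} → 104
  Y (7, 11): covers {Alpha, Gamma, Delta, Theta} → 52
  Z (1, 19): covers {Gamma} → 9
  W (18, 12): covers {Alpha, Beta, Epsilon, Zeta, Theta} → 120
Maximum coverage at W: 120 annual calls.

W, covering 120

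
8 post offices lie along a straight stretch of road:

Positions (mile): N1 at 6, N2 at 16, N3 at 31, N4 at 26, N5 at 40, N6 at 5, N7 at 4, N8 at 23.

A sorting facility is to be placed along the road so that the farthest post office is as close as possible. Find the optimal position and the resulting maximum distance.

The 1-center on a line is the midpoint of the two extreme points: leftmost at 4, rightmost at 40.
Optimal location = (4 + 40)/2 = 22; maximum distance = (40 − 4)/2 = 18.

location 22, max distance 18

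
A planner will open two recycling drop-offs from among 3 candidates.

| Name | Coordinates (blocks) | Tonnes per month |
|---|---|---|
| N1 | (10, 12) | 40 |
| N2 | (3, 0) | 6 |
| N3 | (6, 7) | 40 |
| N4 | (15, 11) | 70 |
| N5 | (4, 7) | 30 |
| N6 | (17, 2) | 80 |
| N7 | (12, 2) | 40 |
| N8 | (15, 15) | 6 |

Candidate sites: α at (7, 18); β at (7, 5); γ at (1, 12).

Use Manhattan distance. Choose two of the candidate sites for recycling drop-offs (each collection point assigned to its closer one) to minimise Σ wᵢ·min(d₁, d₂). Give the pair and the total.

{α, β}, total 3090

Evaluate every pair (each demand assigned to the nearer of the two):
  {α, β}: total = 3090
  {β, γ}: total = 3126
  {α, γ}: total = 5120
Best pair: {α, β} with total 3090.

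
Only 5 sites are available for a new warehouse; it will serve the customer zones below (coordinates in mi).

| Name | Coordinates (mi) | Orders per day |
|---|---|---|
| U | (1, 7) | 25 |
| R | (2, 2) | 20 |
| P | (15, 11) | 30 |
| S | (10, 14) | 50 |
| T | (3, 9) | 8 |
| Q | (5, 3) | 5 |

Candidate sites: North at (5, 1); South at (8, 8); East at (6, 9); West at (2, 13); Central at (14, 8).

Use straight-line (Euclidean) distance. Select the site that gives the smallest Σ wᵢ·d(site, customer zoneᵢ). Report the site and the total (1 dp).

Total weighted distance at each candidate:
  North (5, 1): total = 1440.2
  South (8, 8): total = 961.1
  East (6, 9): total = 947.0
  West (2, 13): total = 1255.0
  Central (14, 8): total = 1189.6
Minimum is at East with total 947.0 mi.

East, total 947.0 mi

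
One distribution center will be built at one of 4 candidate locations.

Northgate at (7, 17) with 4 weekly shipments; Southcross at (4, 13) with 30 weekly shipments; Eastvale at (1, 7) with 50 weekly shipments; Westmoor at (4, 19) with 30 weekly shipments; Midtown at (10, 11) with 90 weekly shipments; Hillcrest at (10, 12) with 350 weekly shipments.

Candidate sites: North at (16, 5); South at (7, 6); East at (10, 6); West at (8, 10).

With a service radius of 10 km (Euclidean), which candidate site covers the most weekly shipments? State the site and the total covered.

Coverage radius r = 10 km; a point is covered iff (Δx)²+(Δy)² ≤ 10² = 100.
  North (16, 5): covers {Midtown, Hillcrest} → 440
  South (7, 6): covers {Southcross, Eastvale, Midtown, Hillcrest} → 520
  East (10, 6): covers {Southcross, Eastvale, Midtown, Hillcrest} → 520
  West (8, 10): covers {Northgate, Southcross, Eastvale, Westmoor, Midtown, Hillcrest} → 554
Maximum coverage at West: 554 weekly shipments.

West, covering 554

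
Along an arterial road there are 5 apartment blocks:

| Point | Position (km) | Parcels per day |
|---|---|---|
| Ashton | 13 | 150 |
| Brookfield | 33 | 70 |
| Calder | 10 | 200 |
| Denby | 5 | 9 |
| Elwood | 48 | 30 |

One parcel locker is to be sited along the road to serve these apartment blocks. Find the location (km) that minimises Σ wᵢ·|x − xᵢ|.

x = 13

For a sum of weighted absolute distances on a line, the optimum is the weighted median (not the mean). Total weight W = 459; half-weight = 229.5.
Sort by position and accumulate weight:
  km 5 (Denby, w=9) → cum 9
  km 10 (Calder, w=200) → cum 209
  km 13 (Ashton, w=150) → cum 359  ≥ 229.5 → median here
  km 33 (Brookfield, w=70) → cum 429
  km 48 (Elwood, w=30) → cum 459
Optimal location: km 13.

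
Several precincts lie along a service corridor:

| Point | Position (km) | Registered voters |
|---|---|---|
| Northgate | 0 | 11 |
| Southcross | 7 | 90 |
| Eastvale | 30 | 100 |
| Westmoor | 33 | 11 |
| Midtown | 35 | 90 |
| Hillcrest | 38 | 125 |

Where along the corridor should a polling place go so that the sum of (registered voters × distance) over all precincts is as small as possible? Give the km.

For a sum of weighted absolute distances on a line, the optimum is the weighted median (not the mean). Total weight W = 427; half-weight = 213.5.
Sort by position and accumulate weight:
  km 0 (Northgate, w=11) → cum 11
  km 7 (Southcross, w=90) → cum 101
  km 30 (Eastvale, w=100) → cum 201
  km 33 (Westmoor, w=11) → cum 212
  km 35 (Midtown, w=90) → cum 302  ≥ 213.5 → median here
  km 38 (Hillcrest, w=125) → cum 427
Optimal location: km 35.

x = 35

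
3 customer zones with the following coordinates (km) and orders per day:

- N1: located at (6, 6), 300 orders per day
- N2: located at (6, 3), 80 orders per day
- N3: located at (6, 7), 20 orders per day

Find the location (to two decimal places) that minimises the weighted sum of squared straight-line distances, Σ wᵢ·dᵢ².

The minimiser of Σwᵢ‖p−pᵢ‖² is the weighted centroid p* = (Σwᵢpᵢ)/(Σwᵢ).
Σwᵢ = 400.
Σwᵢxᵢ = 300·6 + 80·6 + 20·6 = 2400.
Σwᵢyᵢ = 300·6 + 80·3 + 20·7 = 2180.
x* = 2400/400 = 6.00, y* = 2180/400 = 5.45.

(6.00, 5.45)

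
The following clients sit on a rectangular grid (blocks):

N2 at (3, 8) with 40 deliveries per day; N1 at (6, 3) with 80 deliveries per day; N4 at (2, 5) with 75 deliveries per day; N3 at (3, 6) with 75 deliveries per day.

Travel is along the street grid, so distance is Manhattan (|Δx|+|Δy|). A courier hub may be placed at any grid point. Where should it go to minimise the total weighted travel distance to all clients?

Manhattan distance separates: Σwᵢ(|x−xᵢ|+|y−yᵢ|) = Σwᵢ|x−xᵢ| + Σwᵢ|y−yᵢ|, so x and y are optimised independently as 1-D weighted medians.
Total weight W = 270; half = 135.
x-coordinate, sorted with cumulative weight:
  x=2 (N4, w=75) cum 75
  x=3 (N2, w=40) cum 115
  x=3 (N3, w=75) cum 190  ← median
  x=6 (N1, w=80) cum 270
⇒ x* = 3
y-coordinate, sorted with cumulative weight:
  y=3 (N1, w=80) cum 80
  y=5 (N4, w=75) cum 155  ← median
  y=6 (N3, w=75) cum 230
  y=8 (N2, w=40) cum 270
⇒ y* = 5

(3, 5)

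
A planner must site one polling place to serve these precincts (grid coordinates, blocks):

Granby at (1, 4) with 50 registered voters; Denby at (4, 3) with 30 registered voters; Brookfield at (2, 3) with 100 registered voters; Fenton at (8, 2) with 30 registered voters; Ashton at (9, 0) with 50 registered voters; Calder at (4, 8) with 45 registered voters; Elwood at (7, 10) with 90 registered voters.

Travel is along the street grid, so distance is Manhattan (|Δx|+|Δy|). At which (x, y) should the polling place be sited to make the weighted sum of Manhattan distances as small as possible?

Manhattan distance separates: Σwᵢ(|x−xᵢ|+|y−yᵢ|) = Σwᵢ|x−xᵢ| + Σwᵢ|y−yᵢ|, so x and y are optimised independently as 1-D weighted medians.
Total weight W = 395; half = 197.5.
x-coordinate, sorted with cumulative weight:
  x=1 (Granby, w=50) cum 50
  x=2 (Brookfield, w=100) cum 150
  x=4 (Denby, w=30) cum 180
  x=4 (Calder, w=45) cum 225  ← median
  x=7 (Elwood, w=90) cum 315
  x=8 (Fenton, w=30) cum 345
  x=9 (Ashton, w=50) cum 395
⇒ x* = 4
y-coordinate, sorted with cumulative weight:
  y=0 (Ashton, w=50) cum 50
  y=2 (Fenton, w=30) cum 80
  y=3 (Denby, w=30) cum 110
  y=3 (Brookfield, w=100) cum 210  ← median
  y=4 (Granby, w=50) cum 260
  y=8 (Calder, w=45) cum 305
  y=10 (Elwood, w=90) cum 395
⇒ y* = 3

(4, 3)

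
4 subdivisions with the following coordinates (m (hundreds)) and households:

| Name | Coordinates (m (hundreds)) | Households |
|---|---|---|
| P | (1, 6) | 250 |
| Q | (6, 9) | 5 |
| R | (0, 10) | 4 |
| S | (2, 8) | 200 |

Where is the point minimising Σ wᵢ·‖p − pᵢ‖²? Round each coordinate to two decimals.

(1.48, 6.94)

The minimiser of Σwᵢ‖p−pᵢ‖² is the weighted centroid p* = (Σwᵢpᵢ)/(Σwᵢ).
Σwᵢ = 459.
Σwᵢxᵢ = 250·1 + 5·6 + 4·0 + 200·2 = 680.
Σwᵢyᵢ = 250·6 + 5·9 + 4·10 + 200·8 = 3185.
x* = 680/459 = 1.48, y* = 3185/459 = 6.94.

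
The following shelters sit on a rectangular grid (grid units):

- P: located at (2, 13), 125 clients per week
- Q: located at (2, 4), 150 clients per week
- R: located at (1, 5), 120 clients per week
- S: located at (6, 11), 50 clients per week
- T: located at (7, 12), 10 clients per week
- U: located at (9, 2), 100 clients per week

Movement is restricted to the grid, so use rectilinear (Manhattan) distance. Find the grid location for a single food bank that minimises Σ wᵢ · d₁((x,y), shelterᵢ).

Manhattan distance separates: Σwᵢ(|x−xᵢ|+|y−yᵢ|) = Σwᵢ|x−xᵢ| + Σwᵢ|y−yᵢ|, so x and y are optimised independently as 1-D weighted medians.
Total weight W = 555; half = 277.5.
x-coordinate, sorted with cumulative weight:
  x=1 (R, w=120) cum 120
  x=2 (P, w=125) cum 245
  x=2 (Q, w=150) cum 395  ← median
  x=6 (S, w=50) cum 445
  x=7 (T, w=10) cum 455
  x=9 (U, w=100) cum 555
⇒ x* = 2
y-coordinate, sorted with cumulative weight:
  y=2 (U, w=100) cum 100
  y=4 (Q, w=150) cum 250
  y=5 (R, w=120) cum 370  ← median
  y=11 (S, w=50) cum 420
  y=12 (T, w=10) cum 430
  y=13 (P, w=125) cum 555
⇒ y* = 5

(2, 5)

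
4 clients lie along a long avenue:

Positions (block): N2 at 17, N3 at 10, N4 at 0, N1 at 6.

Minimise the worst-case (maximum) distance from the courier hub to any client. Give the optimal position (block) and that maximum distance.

The 1-center on a line is the midpoint of the two extreme points: leftmost at 0, rightmost at 17.
Optimal location = (0 + 17)/2 = 8.5; maximum distance = (17 − 0)/2 = 8.5.

location 8.5, max distance 8.5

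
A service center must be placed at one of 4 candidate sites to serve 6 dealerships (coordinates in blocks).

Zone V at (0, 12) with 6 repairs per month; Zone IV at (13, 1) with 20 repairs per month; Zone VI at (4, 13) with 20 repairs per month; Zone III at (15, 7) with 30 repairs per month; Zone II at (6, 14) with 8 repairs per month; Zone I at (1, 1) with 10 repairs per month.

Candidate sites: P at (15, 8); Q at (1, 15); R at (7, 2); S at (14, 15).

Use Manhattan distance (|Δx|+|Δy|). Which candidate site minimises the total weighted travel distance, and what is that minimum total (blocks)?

P, total 974 blocks

Total weighted distance at each candidate:
  P (15, 8): total = 974
  Q (1, 15): total = 1492
  R (7, 2): total = 1086
  S (14, 15): total = 1254
Minimum is at P with total 974 blocks.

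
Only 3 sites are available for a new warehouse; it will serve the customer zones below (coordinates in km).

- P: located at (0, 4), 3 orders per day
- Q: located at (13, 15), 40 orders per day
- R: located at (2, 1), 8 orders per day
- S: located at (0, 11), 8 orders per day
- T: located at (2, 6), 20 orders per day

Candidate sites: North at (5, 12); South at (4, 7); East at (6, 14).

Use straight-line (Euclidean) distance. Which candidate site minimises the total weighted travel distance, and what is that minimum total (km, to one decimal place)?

Total weighted distance at each candidate:
  North (5, 12): total = 636.2
  South (4, 7): total = 637.2
  East (6, 14): total = 659.2
Minimum is at North with total 636.2 km.

North, total 636.2 km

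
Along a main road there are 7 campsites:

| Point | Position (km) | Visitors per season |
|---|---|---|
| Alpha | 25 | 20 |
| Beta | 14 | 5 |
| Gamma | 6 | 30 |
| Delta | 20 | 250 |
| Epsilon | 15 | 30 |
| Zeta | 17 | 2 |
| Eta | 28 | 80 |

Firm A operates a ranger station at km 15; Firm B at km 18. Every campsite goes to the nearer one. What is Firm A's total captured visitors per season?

The indifferent point is the midpoint (15+18)/2 = 16.5; campsites left of it (closer to Firm A at 15) go to Firm A, those right go to Firm B.
  Gamma at 6 (w=30) → Firm A
  Beta at 14 (w=5) → Firm A
  Epsilon at 15 (w=30) → Firm A
  Zeta at 17 (w=2) → Firm B
  Delta at 20 (w=250) → Firm B
  Alpha at 25 (w=20) → Firm B
  Eta at 28 (w=80) → Firm B
Firm A captures 65; Firm B captures 352.

65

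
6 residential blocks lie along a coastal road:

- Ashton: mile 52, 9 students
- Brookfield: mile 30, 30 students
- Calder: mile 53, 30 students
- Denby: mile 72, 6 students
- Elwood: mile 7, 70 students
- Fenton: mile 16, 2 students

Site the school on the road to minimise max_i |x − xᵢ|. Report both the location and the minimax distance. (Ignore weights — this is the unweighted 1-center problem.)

The 1-center on a line is the midpoint of the two extreme points: leftmost at 7, rightmost at 72.
Optimal location = (7 + 72)/2 = 39.5; maximum distance = (72 − 7)/2 = 32.5.

location 39.5, max distance 32.5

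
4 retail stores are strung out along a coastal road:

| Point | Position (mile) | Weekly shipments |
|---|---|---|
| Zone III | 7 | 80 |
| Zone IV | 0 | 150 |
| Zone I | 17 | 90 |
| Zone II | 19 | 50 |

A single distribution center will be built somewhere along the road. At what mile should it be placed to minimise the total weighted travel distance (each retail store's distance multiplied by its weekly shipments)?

For a sum of weighted absolute distances on a line, the optimum is the weighted median (not the mean). Total weight W = 370; half-weight = 185.
Sort by position and accumulate weight:
  mile 0 (Zone IV, w=150) → cum 150
  mile 7 (Zone III, w=80) → cum 230  ≥ 185 → median here
  mile 17 (Zone I, w=90) → cum 320
  mile 19 (Zone II, w=50) → cum 370
Optimal location: mile 7.

x = 7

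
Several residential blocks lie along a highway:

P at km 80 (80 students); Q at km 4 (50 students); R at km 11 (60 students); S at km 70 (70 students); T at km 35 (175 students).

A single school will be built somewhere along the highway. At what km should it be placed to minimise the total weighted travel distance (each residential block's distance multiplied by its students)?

For a sum of weighted absolute distances on a line, the optimum is the weighted median (not the mean). Total weight W = 435; half-weight = 217.5.
Sort by position and accumulate weight:
  km 4 (Q, w=50) → cum 50
  km 11 (R, w=60) → cum 110
  km 35 (T, w=175) → cum 285  ≥ 217.5 → median here
  km 70 (S, w=70) → cum 355
  km 80 (P, w=80) → cum 435
Optimal location: km 35.

x = 35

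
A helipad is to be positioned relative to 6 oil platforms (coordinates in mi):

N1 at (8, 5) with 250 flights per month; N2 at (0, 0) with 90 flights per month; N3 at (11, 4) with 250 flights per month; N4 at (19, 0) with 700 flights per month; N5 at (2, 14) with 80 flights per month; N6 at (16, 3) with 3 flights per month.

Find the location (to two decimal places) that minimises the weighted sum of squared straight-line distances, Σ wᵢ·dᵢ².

The minimiser of Σwᵢ‖p−pᵢ‖² is the weighted centroid p* = (Σwᵢpᵢ)/(Σwᵢ).
Σwᵢ = 1373.
Σwᵢxᵢ = 250·8 + 90·0 + 250·11 + 700·19 + 80·2 + 3·16 = 18258.
Σwᵢyᵢ = 250·5 + 90·0 + 250·4 + 700·0 + 80·14 + 3·3 = 3379.
x* = 18258/1373 = 13.30, y* = 3379/1373 = 2.46.

(13.30, 2.46)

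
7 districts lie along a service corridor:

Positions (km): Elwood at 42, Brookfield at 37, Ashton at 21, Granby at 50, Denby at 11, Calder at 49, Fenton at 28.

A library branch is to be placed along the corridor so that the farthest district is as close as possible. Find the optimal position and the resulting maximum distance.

location 30.5, max distance 19.5

The 1-center on a line is the midpoint of the two extreme points: leftmost at 11, rightmost at 50.
Optimal location = (11 + 50)/2 = 30.5; maximum distance = (50 − 11)/2 = 19.5.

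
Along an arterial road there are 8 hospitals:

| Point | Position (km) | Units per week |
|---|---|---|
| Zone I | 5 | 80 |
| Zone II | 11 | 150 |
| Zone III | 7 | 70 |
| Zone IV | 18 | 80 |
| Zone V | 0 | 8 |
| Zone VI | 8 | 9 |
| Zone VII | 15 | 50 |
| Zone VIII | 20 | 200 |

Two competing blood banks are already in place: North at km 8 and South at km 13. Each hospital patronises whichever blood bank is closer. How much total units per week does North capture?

The indifferent point is the midpoint (8+13)/2 = 10.5; hospitals left of it (closer to North at 8) go to North, those right go to South.
  Zone V at 0 (w=8) → North
  Zone I at 5 (w=80) → North
  Zone III at 7 (w=70) → North
  Zone VI at 8 (w=9) → North
  Zone II at 11 (w=150) → South
  Zone VII at 15 (w=50) → South
  Zone IV at 18 (w=80) → South
  Zone VIII at 20 (w=200) → South
North captures 167; South captures 480.

167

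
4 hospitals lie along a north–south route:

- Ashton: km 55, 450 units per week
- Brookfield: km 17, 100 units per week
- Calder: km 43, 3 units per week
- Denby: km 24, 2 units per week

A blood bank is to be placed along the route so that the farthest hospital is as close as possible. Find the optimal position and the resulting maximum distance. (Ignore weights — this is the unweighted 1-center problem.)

location 36, max distance 19

The 1-center on a line is the midpoint of the two extreme points: leftmost at 17, rightmost at 55.
Optimal location = (17 + 55)/2 = 36; maximum distance = (55 − 17)/2 = 19.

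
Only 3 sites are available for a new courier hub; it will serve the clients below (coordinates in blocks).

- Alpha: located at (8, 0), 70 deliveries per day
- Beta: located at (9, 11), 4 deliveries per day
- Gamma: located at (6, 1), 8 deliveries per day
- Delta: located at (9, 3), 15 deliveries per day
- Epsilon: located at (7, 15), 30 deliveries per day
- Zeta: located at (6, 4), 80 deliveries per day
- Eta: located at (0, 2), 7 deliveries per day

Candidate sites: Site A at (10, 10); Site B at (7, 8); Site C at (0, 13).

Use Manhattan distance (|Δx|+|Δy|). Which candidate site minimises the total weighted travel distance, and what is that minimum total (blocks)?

Site B, total 1520 blocks

Total weighted distance at each candidate:
  Site A (10, 10): total = 2238
  Site B (7, 8): total = 1520
  Site C (0, 13): total = 3490
Minimum is at Site B with total 1520 blocks.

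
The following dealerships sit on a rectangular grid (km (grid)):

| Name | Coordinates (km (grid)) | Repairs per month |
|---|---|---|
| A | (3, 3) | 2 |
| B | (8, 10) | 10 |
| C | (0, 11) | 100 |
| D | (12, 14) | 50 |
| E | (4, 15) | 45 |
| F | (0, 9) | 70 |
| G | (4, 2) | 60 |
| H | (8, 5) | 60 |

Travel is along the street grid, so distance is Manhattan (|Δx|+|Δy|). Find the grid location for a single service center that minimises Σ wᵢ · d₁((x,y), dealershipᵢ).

(4, 10)

Manhattan distance separates: Σwᵢ(|x−xᵢ|+|y−yᵢ|) = Σwᵢ|x−xᵢ| + Σwᵢ|y−yᵢ|, so x and y are optimised independently as 1-D weighted medians.
Total weight W = 397; half = 198.5.
x-coordinate, sorted with cumulative weight:
  x=0 (C, w=100) cum 100
  x=0 (F, w=70) cum 170
  x=3 (A, w=2) cum 172
  x=4 (E, w=45) cum 217  ← median
  x=4 (G, w=60) cum 277
  x=8 (B, w=10) cum 287
  x=8 (H, w=60) cum 347
  x=12 (D, w=50) cum 397
⇒ x* = 4
y-coordinate, sorted with cumulative weight:
  y=2 (G, w=60) cum 60
  y=3 (A, w=2) cum 62
  y=5 (H, w=60) cum 122
  y=9 (F, w=70) cum 192
  y=10 (B, w=10) cum 202  ← median
  y=11 (C, w=100) cum 302
  y=14 (D, w=50) cum 352
  y=15 (E, w=45) cum 397
⇒ y* = 10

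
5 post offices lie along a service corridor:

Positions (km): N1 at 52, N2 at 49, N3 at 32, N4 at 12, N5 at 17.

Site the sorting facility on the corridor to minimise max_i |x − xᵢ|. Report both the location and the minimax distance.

The 1-center on a line is the midpoint of the two extreme points: leftmost at 12, rightmost at 52.
Optimal location = (12 + 52)/2 = 32; maximum distance = (52 − 12)/2 = 20.

location 32, max distance 20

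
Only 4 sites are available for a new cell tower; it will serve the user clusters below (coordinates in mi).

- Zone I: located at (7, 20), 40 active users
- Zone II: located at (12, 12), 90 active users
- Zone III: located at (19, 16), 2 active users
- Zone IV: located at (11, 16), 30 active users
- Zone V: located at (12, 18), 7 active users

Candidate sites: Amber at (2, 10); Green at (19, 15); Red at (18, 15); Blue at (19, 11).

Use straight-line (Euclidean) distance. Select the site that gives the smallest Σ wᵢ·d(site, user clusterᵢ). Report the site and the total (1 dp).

Red, total 1349.0 mi

Total weighted distance at each candidate:
  Amber (2, 10): total = 1815.2
  Green (19, 15): total = 1502.6
  Red (18, 15): total = 1349.0
  Blue (19, 11): total = 1598.7
Minimum is at Red with total 1349.0 mi.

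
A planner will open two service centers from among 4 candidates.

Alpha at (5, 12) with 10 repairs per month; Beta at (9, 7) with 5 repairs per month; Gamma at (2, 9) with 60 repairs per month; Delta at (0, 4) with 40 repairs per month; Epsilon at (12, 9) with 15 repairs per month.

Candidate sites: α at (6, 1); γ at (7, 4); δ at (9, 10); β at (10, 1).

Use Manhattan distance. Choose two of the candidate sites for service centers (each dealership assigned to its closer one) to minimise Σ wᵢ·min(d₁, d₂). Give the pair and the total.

Evaluate every pair (each demand assigned to the nearer of the two):
  {γ, δ}: total = 895
  {α, δ}: total = 975
  {δ, β}: total = 1135
  {α, γ}: total = 1155
  {γ, β}: total = 1155
  {α, β}: total = 1385
Best pair: {γ, δ} with total 895.

{γ, δ}, total 895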